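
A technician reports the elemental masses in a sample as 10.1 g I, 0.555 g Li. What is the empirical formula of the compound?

ILi

I: 10.1 g ÷ 126.90 g/mol = 0.07959 mol
Li: 0.555 g ÷ 6.94 g/mol = 0.07997 mol
Divide by the smallest (0.07959 mol I): I 1.000, Li 1.005
≈ 1:1 → ILi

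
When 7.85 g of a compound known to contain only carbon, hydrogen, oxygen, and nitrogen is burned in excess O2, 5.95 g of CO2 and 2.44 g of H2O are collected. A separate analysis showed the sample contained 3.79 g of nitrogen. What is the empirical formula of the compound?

mol C = 5.95 / 44.01 = 0.1352; mass C = 0.1352 × 12.01 = 1.624 g
mol H = 2 × (2.44 / 18.02) = 0.2708; mass H = 0.2708 × 1.008 = 0.2730 g
mol N = 3.79 / 14.01 = 0.2705
mass O = 7.85 − (5.687) = 2.163 g → mol O = 0.1352
Ratios (÷ 0.1352): C 1.000, H 2.003, N 2.001, O 1.000
≈ 1:2:2:1 → CH2N2O

CH2N2O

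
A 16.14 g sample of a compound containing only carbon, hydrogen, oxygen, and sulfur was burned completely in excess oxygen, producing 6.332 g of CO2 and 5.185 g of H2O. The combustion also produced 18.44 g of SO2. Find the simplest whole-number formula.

CH4O2S2

mol C = 6.332 / 44.01 = 0.1439; mass C = 0.1439 × 12.01 = 1.728 g
mol H = 2 × (5.185 / 18.02) = 0.5755; mass H = 0.5755 × 1.008 = 0.5801 g
mol S = 18.44 / 64.07 = 0.2878; mass S = 9.230 g
mass O = 16.14 − (11.54) = 4.602 g → mol O = 0.2876
Ratios (÷ 0.1439): C 1.000, H 4.000, O 1.999, S 2.000
Ratio ≈ 1:4:2:2, so the empirical formula is CH4O2S2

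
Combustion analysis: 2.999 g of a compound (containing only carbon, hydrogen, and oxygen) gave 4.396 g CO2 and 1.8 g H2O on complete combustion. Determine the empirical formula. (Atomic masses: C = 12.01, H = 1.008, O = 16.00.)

mol C = 4.396 / 44.01 = 0.09989; mass C = 0.09989 × 12.01 = 1.200 g
mol H = 2 × (1.8 / 18.02) = 0.1998; mass H = 0.1998 × 1.008 = 0.2014 g
mass O = 2.999 − (1.401) = 1.598 g → mol O = 0.09987
Divide by the smallest (0.09987 mol O): C 1.000, H 2.000, O 1.000
Ratio ≈ 1:2:1, so the empirical formula is CH2O

CH2O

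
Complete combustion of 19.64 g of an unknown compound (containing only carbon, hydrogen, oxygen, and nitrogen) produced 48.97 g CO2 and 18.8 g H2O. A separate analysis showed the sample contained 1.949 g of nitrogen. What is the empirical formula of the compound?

mol C = 48.97 / 44.01 = 1.113; mass C = 1.113 × 12.01 = 13.36 g
mol H = 2 × (18.8 / 18.02) = 2.087; mass H = 2.087 × 1.008 = 2.103 g
mol N = 1.949 / 14.01 = 0.1391
mass O = 19.64 − (17.42) = 2.224 g → mol O = 0.1390
Ratios (÷ 0.139): C 8.004, H 15.010, N 1.001, O 1.000
≈ 8:15:1:1 → C8H15NO

C8H15NO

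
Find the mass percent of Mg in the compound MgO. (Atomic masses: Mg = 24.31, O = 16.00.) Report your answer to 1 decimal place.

60.3%

Molar mass = 1(24.31) + 1(16.00) = 40.310 g/mol
Mass of Mg per mole = 1 × 24.31 = 24.310 g
% Mg = 24.310 / 40.310 × 100 = 60.3%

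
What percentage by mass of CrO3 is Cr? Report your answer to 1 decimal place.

Molar mass = 1(52.00) + 3(16.00) = 100.000 g/mol
Mass of Cr per mole = 1 × 52.00 = 52.000 g
% Cr = 52.000 / 100.000 × 100 = 52.0%

52.0%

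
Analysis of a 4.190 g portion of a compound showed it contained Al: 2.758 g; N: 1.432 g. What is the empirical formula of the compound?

Moles — Al: 2.758 / 26.98 = 0.1022 mol; N: 1.432 / 14.01 = 0.1022 mol
Ratios (÷ 0.1022): Al 1.000, N 1.000
→ AlN

AlN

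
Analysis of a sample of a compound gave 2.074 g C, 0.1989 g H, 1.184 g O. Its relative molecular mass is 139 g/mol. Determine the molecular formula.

C: 2.074 g ÷ 12.01 g/mol = 0.1727 mol
H: 0.1989 g ÷ 1.008 g/mol = 0.1973 mol
O: 1.184 g ÷ 16.00 g/mol = 0.074 mol
Divide by the smallest (0.074 mol O): C 2.334, H 2.667, O 1.000
Multiply by 3: C 7.00, H 8.00, O 3.00 → C7H8O3
Empirical-formula mass = 140.13 g/mol
n = 139 / 140.13 = 0.99 ≈ 1
Molecular formula = empirical formula = C7H8O3

C7H8O3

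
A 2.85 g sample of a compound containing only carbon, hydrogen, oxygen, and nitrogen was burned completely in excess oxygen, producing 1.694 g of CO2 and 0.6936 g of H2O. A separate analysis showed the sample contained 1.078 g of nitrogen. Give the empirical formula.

CH2N2O2

mol C = 1.694 / 44.01 = 0.03849; mass C = 0.03849 × 12.01 = 0.4623 g
mol H = 2 × (0.6936 / 18.02) = 0.07698; mass H = 0.07698 × 1.008 = 0.07760 g
mol N = 1.078 / 14.01 = 0.07695
mass O = 2.85 − (1.618) = 1.232 g → mol O = 0.07701
Ratios (÷ 0.03849): C 1.000, H 2.000, N 1.999, O 2.001
Ratio ≈ 1:2:2:2, so the empirical formula is CH2N2O2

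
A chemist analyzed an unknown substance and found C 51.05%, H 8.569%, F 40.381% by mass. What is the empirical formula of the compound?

C2H4F

Assume 100 g: 51.05 g C, 8.569 g H, 40.381 g F.
n(C) = 51.05/12.01 = 4.251, n(H) = 8.569/1.008 = 8.501, n(F) = 40.381/19.00 = 2.125
Ratios (÷ 2.125): C 2.000, H 4.000, F 1.000
→ C2H4F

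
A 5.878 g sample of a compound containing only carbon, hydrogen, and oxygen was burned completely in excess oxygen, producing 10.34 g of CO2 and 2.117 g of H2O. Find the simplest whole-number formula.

C4H4O3

mol C = 10.34 / 44.01 = 0.2349; mass C = 0.2349 × 12.01 = 2.822 g
mol H = 2 × (2.117 / 18.02) = 0.2350; mass H = 0.2350 × 1.008 = 0.2368 g
mass O = 5.878 − (3.059) = 2.819 g → mol O = 0.1762
Divide by the smallest (0.1762 mol O): C 1.333, H 1.333, O 1.000
Scaling by 3: C 4.00, H 4.00, O 3.00 → C4H4O3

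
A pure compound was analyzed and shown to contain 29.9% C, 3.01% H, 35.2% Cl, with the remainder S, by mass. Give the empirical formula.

C5H6Cl2S2

Assume 100 g: 29.9 g C, 3.01 g H, 35.2 g Cl, 31.89 g S.
n(C) = 29.9/12.01 = 2.49, n(H) = 3.01/1.008 = 2.986, n(Cl) = 35.2/35.45 = 0.9929, n(S) = 31.89/32.07 = 0.9944
Smallest is Cl at 0.9929 mol; normalising gives C 2.507, H 3.007, Cl 1.000, S 1.001
Scaling by 2: C 5.01, H 6.01, Cl 2.00, S 2.00 → C5H6Cl2S2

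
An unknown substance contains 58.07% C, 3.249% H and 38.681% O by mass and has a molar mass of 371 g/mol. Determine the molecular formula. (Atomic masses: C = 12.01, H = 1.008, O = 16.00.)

C18H12O9

Assume 100 g: 58.07 g C, 3.249 g H, 38.681 g O.
C: 58.07 g ÷ 12.01 g/mol = 4.835 mol
H: 3.249 g ÷ 1.008 g/mol = 3.223 mol
O: 38.681 g ÷ 16.00 g/mol = 2.418 mol
Ratios (÷ 2.418): C 2.000, H 1.333, O 1.000
Multiply by 3: C 6.00, H 4.00, O 3.00 → C6H4O3
Empirical-formula mass = 124.09 g/mol
n = 371 / 124.09 = 2.99 ≈ 3
Molecular formula = (C6H4O3)×3 = C18H12O9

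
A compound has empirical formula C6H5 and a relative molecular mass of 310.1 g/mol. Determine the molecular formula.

C24H20

Empirical-formula mass = 77.10 g/mol
n = 310.1 / 77.10 = 4.02 ≈ 4
Molecular formula = (C6H5)4 = C24H20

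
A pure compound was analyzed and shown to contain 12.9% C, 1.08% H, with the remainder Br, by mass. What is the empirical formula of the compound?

Assume 100 g: 12.9 g C, 1.08 g H, 86.02 g Br.
n(C) = 12.9/12.01 = 1.074, n(H) = 1.08/1.008 = 1.071, n(Br) = 86.02/79.90 = 1.077
Ratios (÷ 1.071): C 1.002, H 1.000, Br 1.005
→ CHBr

CHBr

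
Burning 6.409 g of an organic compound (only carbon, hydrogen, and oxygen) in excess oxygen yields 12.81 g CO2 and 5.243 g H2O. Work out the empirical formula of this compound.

C2H4O

mol C = 12.81 / 44.01 = 0.2911; mass C = 0.2911 × 12.01 = 3.496 g
mol H = 2 × (5.243 / 18.02) = 0.5819; mass H = 0.5819 × 1.008 = 0.5866 g
mass O = 6.409 − (4.082) = 2.327 g → mol O = 0.1454
Divide by the smallest (0.1454 mol O): C 2.002, H 4.002, O 1.000
≈ 2:4:1 → C2H4O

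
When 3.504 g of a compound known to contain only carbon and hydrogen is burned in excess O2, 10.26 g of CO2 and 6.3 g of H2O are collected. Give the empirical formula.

mol C = 10.26 / 44.01 = 0.2331; mass C = 0.2331 × 12.01 = 2.800 g
mol H = 2 × (6.3 / 18.02) = 0.6992; mass H = 0.6992 × 1.008 = 0.7048 g
Divide by the smallest (0.2331 mol C): C 1.000, H 2.999
≈ 1:3 → CH3

CH3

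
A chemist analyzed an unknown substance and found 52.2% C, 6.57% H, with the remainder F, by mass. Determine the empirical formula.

C2H3F

Assume 100 g: 52.2 g C, 6.57 g H, 41.23 g F.
Moles — C: 52.2 / 12.01 = 4.346 mol; H: 6.57 / 1.008 = 6.518 mol; F: 41.23 / 19.00 = 2.17 mol
Smallest is F at 2.17 mol; normalising gives C 2.003, H 3.004, F 1.000
→ C2H3F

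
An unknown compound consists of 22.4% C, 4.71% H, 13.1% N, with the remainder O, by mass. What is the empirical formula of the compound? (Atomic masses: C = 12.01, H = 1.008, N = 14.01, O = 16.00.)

Assume 100 g: 22.4 g C, 4.71 g H, 13.1 g N, 59.79 g O.
n(C) = 22.4/12.01 = 1.865, n(H) = 4.71/1.008 = 4.673, n(N) = 13.1/14.01 = 0.935, n(O) = 59.79/16.00 = 3.737
Divide by the smallest (0.935 mol N): C 1.995, H 4.997, N 1.000, O 3.996
Ratio ≈ 2:5:1:4, so the empirical formula is C2H5NO4

C2H5NO4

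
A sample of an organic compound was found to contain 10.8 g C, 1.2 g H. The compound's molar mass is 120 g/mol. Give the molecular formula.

C9H12

n(C) = 10.8/12.01 = 0.8993, n(H) = 1.2/1.008 = 1.19
Smallest is C at 0.8993 mol; normalising gives C 1.000, H 1.324
Multiply by 3: C 3.00, H 3.97 → C3H4
Empirical-formula mass = 40.06 g/mol
n = 120 / 40.06 = 3.00 ≈ 3
Molecular formula = (C3H4)×3 = C9H12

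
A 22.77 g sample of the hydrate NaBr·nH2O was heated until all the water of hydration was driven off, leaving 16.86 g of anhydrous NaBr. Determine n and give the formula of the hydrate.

Mass of water lost = 22.77 − 16.86 = 5.91 g → 5.91 / 18.02 = 0.328 mol H2O
Molar mass of NaBr = 102.89 g/mol → mol NaBr = 16.86 / 102.89 = 0.1639
n = 0.328 / 0.1639 = 2.00 ≈ 2 → NaBr·2H2O

NaBr·2H2O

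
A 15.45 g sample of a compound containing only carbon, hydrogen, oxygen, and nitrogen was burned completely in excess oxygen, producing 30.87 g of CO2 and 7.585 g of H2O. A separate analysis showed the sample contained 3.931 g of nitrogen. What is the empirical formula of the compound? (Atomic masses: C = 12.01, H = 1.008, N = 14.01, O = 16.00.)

mol C = 30.87 / 44.01 = 0.7014; mass C = 0.7014 × 12.01 = 8.424 g
mol H = 2 × (7.585 / 18.02) = 0.8418; mass H = 0.8418 × 1.008 = 0.8486 g
mol N = 3.931 / 14.01 = 0.2806
mass O = 15.45 − (13.20) = 2.246 g → mol O = 0.1404
Ratios (÷ 0.1404): C 4.996, H 5.996, N 1.999, O 1.000
≈ 5:6:2:1 → C5H6N2O

C5H6N2O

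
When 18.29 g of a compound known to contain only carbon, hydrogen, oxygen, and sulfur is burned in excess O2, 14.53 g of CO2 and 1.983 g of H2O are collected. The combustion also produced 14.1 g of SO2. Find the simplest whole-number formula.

C3H2O4S2

mol C = 14.53 / 44.01 = 0.3302; mass C = 0.3302 × 12.01 = 3.965 g
mol H = 2 × (1.983 / 18.02) = 0.2201; mass H = 0.2201 × 1.008 = 0.2218 g
mol S = 14.1 / 64.07 = 0.2201; mass S = 7.058 g
mass O = 18.29 − (11.24) = 7.045 g → mol O = 0.4403
Divide by the smallest (0.2201 mol S): C 1.500, H 1.000, O 2.001, S 1.000
Multiply by 2: C 3.00, H 2.00, O 4.00, S 2.00 → C3H2O4S2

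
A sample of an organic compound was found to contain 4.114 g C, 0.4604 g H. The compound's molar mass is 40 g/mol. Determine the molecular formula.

C3H4

n(C) = 4.114/12.01 = 0.3425, n(H) = 0.4604/1.008 = 0.4567
Ratios (÷ 0.3425): C 1.000, H 1.333
×3: C 3.00, H 4.00 → C3H4
Empirical-formula mass = 40.06 g/mol
n = 40 / 40.06 = 1.00 ≈ 1
Molecular formula = empirical formula = C3H4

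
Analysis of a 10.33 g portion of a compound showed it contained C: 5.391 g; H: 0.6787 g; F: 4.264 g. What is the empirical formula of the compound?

C2H3F

n(C) = 5.391/12.01 = 0.4489, n(H) = 0.6787/1.008 = 0.6733, n(F) = 4.264/19.00 = 0.2244
Ratios (÷ 0.2244): C 2.000, H 3.000, F 1.000
≈ 2:3:1 → C2H3F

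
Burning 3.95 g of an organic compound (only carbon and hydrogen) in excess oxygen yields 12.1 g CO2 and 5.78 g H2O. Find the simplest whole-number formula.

C3H7

mol C = 12.1 / 44.01 = 0.2749; mass C = 0.2749 × 12.01 = 3.302 g
mol H = 2 × (5.78 / 18.02) = 0.6415; mass H = 0.6415 × 1.008 = 0.6466 g
Divide by the smallest (0.2749 mol C): C 1.000, H 2.333
Multiply by 3: C 3.00, H 7.00 → C3H7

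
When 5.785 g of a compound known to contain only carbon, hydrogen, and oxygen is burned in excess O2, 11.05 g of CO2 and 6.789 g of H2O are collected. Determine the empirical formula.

C2H6O

mol C = 11.05 / 44.01 = 0.2511; mass C = 0.2511 × 12.01 = 3.015 g
mol H = 2 × (6.789 / 18.02) = 0.7535; mass H = 0.7535 × 1.008 = 0.7595 g
mass O = 5.785 − (3.775) = 2.010 g → mol O = 0.1256
Divide by the smallest (0.1256 mol O): C 1.999, H 5.998, O 1.000
Ratio ≈ 2:6:1, so the empirical formula is C2H6O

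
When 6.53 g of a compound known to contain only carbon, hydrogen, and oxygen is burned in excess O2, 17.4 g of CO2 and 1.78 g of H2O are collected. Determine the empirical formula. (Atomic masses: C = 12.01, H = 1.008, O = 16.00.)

mol C = 17.4 / 44.01 = 0.3954; mass C = 0.3954 × 12.01 = 4.748 g
mol H = 2 × (1.78 / 18.02) = 0.1976; mass H = 0.1976 × 1.008 = 0.1991 g
mass O = 6.53 − (4.947) = 1.583 g → mol O = 0.09891
Ratios (÷ 0.09891): C 3.997, H 1.997, O 1.000
Ratio ≈ 4:2:1, so the empirical formula is C4H2O

C4H2O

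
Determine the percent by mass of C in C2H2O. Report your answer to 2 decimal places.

Molar mass = 2(12.01) + 2(1.008) + 1(16.00) = 42.036 g/mol
Mass of C per mole = 2 × 12.01 = 24.020 g
% C = 24.020 / 42.036 × 100 = 57.14%

57.14%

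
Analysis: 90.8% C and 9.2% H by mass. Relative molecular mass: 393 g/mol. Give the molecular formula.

Assume 100 g: 90.8 g C, 9.2 g H.
C: 90.8 g ÷ 12.01 g/mol = 7.56 mol
H: 9.2 g ÷ 1.008 g/mol = 9.127 mol
Ratios (÷ 7.56): C 1.000, H 1.207
×5: C 5.00, H 6.04 → C5H6
Empirical-formula mass = 66.10 g/mol
n = 393 / 66.10 = 5.95 ≈ 6
Molecular formula = (C5H6)×6 = C30H36

C30H36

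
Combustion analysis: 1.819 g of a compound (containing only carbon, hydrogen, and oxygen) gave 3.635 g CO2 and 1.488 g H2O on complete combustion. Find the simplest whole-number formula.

mol C = 3.635 / 44.01 = 0.08259; mass C = 0.08259 × 12.01 = 0.9920 g
mol H = 2 × (1.488 / 18.02) = 0.1651; mass H = 0.1651 × 1.008 = 0.1665 g
mass O = 1.819 − (1.158) = 0.6606 g → mol O = 0.04129
Smallest is O at 0.04129 mol; normalising gives C 2.001, H 4.000, O 1.000
Ratio ≈ 2:4:1, so the empirical formula is C2H4O

C2H4O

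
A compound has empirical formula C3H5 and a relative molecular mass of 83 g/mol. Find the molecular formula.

Empirical-formula mass = 41.07 g/mol
n = 83 / 41.07 = 2.02 ≈ 2
Molecular formula = (C3H5)2 = C6H10

C6H10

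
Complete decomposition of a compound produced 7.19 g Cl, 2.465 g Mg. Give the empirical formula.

Cl2Mg

Moles — Cl: 7.19 / 35.45 = 0.2028 mol; Mg: 2.465 / 24.31 = 0.1014 mol
Divide by the smallest (0.1014 mol Mg): Cl 2.000, Mg 1.000
≈ 2:1 → Cl2Mg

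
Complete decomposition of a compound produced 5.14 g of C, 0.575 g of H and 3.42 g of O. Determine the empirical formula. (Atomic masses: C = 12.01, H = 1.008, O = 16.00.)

n(C) = 5.14/12.01 = 0.428, n(H) = 0.575/1.008 = 0.5704, n(O) = 3.42/16.00 = 0.2137
Smallest is O at 0.2137 mol; normalising gives C 2.002, H 2.669, O 1.000
Scaling by 3: C 6.01, H 8.01, O 3.00 → C6H8O3

C6H8O3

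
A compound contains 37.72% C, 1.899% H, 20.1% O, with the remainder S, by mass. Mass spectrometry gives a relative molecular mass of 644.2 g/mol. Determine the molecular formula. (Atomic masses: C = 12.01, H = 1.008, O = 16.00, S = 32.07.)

C20H12O8S8

Assume 100 g: 37.72 g C, 1.899 g H, 20.1 g O, 40.281 g S.
C: 37.72 g ÷ 12.01 g/mol = 3.141 mol
H: 1.899 g ÷ 1.008 g/mol = 1.884 mol
O: 20.1 g ÷ 16.00 g/mol = 1.256 mol
S: 40.281 g ÷ 32.07 g/mol = 1.256 mol
Smallest is S at 1.256 mol; normalising gives C 2.501, H 1.500, O 1.000, S 1.000
Multiply by 2: C 5.00, H 3.00, O 2.00, S 2.00 → C5H3O2S2
Empirical-formula mass = 159.21 g/mol
n = 644.2 / 159.21 = 4.05 ≈ 4
Molecular formula = (C5H3O2S2)×4 = C20H12O8S8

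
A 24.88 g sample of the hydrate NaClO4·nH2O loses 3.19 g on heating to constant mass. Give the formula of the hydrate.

Mass of anhydrous NaClO4 = 24.88 − 3.19 = 21.69 g
mol H2O = 3.19 / 18.02 = 0.177
Molar mass of NaClO4 = 122.44 g/mol → mol NaClO4 = 21.69 / 122.44 = 0.1771
n = 0.177 / 0.1771 = 1.00 ≈ 1 → NaClO4·H2O

NaClO4·H2O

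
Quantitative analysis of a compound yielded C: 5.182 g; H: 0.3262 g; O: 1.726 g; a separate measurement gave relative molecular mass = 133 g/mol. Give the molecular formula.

Moles — C: 5.182 / 12.01 = 0.4315 mol; H: 0.3262 / 1.008 = 0.3236 mol; O: 1.726 / 16.00 = 0.1079 mol
Smallest is O at 0.1079 mol; normalising gives C 4.000, H 3.000, O 1.000
≈ 4:3:1 → C4H3O
Empirical-formula mass = 67.06 g/mol
n = 133 / 67.06 = 1.98 ≈ 2
Molecular formula = (C4H3O)×2 = C8H6O2

C8H6O2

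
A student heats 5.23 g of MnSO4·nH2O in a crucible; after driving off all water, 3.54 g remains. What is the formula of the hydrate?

MnSO4·4H2O

Mass of water lost = 5.23 − 3.54 = 1.69 g → 1.69 / 18.02 = 0.09378 mol H2O
Molar mass of MnSO4 = 151.01 g/mol → mol MnSO4 = 3.54 / 151.01 = 0.02344
n = 0.09378 / 0.02344 = 4.00 ≈ 4 → MnSO4·4H2O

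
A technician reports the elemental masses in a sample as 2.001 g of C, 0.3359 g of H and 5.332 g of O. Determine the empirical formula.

CH2O2

C: 2.001 g ÷ 12.01 g/mol = 0.1666 mol
H: 0.3359 g ÷ 1.008 g/mol = 0.3332 mol
O: 5.332 g ÷ 16.00 g/mol = 0.3332 mol
Smallest is C at 0.1666 mol; normalising gives C 1.000, H 2.000, O 2.000
≈ 1:2:2 → CH2O2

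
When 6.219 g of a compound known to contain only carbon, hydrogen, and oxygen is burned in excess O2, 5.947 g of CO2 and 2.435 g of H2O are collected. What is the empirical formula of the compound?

CH2O2

mol C = 5.947 / 44.01 = 0.1351; mass C = 0.1351 × 12.01 = 1.623 g
mol H = 2 × (2.435 / 18.02) = 0.2703; mass H = 0.2703 × 1.008 = 0.2724 g
mass O = 6.219 − (1.895) = 4.324 g → mol O = 0.2702
Divide by the smallest (0.1351 mol C): C 1.000, H 2.000, O 2.000
≈ 1:2:2 → CH2O2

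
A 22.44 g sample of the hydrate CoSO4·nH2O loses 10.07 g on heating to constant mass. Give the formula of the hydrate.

Mass of anhydrous CoSO4 = 22.44 − 10.07 = 12.37 g
mol H2O = 10.07 / 18.02 = 0.5588
Molar mass of CoSO4 = 155.00 g/mol → mol CoSO4 = 12.37 / 155.00 = 0.07981
n = 0.5588 / 0.07981 = 7.00 ≈ 7 → CoSO4·7H2O

CoSO4·7H2O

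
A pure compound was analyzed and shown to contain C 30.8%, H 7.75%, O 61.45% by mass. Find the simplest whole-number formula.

Assume 100 g: 30.8 g C, 7.75 g H, 61.45 g O.
C: 30.8 g ÷ 12.01 g/mol = 2.565 mol
H: 7.75 g ÷ 1.008 g/mol = 7.688 mol
O: 61.45 g ÷ 16.00 g/mol = 3.841 mol
Smallest is C at 2.565 mol; normalising gives C 1.000, H 2.998, O 1.498
Scaling by 2: C 2.00, H 6.00, O 3.00 → C2H6O3

C2H6O3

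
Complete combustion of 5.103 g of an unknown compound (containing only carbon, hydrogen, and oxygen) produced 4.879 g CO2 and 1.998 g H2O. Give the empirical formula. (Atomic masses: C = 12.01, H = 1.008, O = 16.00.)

mol C = 4.879 / 44.01 = 0.1109; mass C = 0.1109 × 12.01 = 1.331 g
mol H = 2 × (1.998 / 18.02) = 0.2218; mass H = 0.2218 × 1.008 = 0.2235 g
mass O = 5.103 − (1.555) = 3.548 g → mol O = 0.2218
Ratios (÷ 0.1109): C 1.000, H 2.000, O 2.000
→ CH2O2

CH2O2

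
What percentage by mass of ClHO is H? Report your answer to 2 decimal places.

Molar mass = 1(35.45) + 1(1.008) + 1(16.00) = 52.458 g/mol
Mass of H per mole = 1 × 1.008 = 1.008 g
% H = 1.008 / 52.458 × 100 = 1.92%

1.92%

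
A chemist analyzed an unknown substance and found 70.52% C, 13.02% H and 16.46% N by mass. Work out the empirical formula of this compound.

Assume 100 g: 70.52 g C, 13.02 g H, 16.46 g N.
Moles — C: 70.52 / 12.01 = 5.872 mol; H: 13.02 / 1.008 = 12.92 mol; N: 16.46 / 14.01 = 1.175 mol
Ratios (÷ 1.175): C 4.998, H 10.994, N 1.000
Ratio ≈ 5:11:1, so the empirical formula is C5H11N

C5H11N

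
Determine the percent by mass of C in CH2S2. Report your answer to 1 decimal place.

Molar mass = 1(12.01) + 2(1.008) + 2(32.07) = 78.166 g/mol
Mass of C per mole = 1 × 12.01 = 12.010 g
% C = 12.010 / 78.166 × 100 = 15.4%

15.4%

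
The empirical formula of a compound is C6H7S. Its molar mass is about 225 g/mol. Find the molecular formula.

C12H14S2

Empirical-formula mass = 111.19 g/mol
n = 225 / 111.19 = 2.02 ≈ 2
Molecular formula = (C6H7S)2 = C12H14S2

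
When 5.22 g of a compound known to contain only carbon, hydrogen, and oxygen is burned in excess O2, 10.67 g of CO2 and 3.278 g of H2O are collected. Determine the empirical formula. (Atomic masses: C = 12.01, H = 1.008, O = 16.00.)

mol C = 10.67 / 44.01 = 0.2424; mass C = 0.2424 × 12.01 = 2.912 g
mol H = 2 × (3.278 / 18.02) = 0.3638; mass H = 0.3638 × 1.008 = 0.3667 g
mass O = 5.22 − (3.278) = 1.942 g → mol O = 0.1213
Smallest is O at 0.1213 mol; normalising gives C 1.998, H 2.998, O 1.000
≈ 2:3:1 → C2H3O

C2H3O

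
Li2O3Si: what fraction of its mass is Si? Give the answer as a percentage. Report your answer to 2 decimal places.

31.22%

Molar mass = 2(6.94) + 3(16.00) + 1(28.09) = 89.970 g/mol
Mass of Si per mole = 1 × 28.09 = 28.090 g
% Si = 28.090 / 89.970 × 100 = 31.22%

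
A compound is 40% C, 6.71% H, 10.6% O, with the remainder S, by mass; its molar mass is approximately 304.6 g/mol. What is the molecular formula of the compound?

C10H20O2S4

Assume 100 g: 40 g C, 6.71 g H, 10.6 g O, 42.69 g S.
n(C) = 40/12.01 = 3.331, n(H) = 6.71/1.008 = 6.657, n(O) = 10.6/16.00 = 0.6625, n(S) = 42.69/32.07 = 1.331
Smallest is O at 0.6625 mol; normalising gives C 5.027, H 10.048, O 1.000, S 2.009
→ C5H10OS2
Empirical-formula mass = 150.27 g/mol
n = 304.6 / 150.27 = 2.03 ≈ 2
Molecular formula = (C5H10OS2)×2 = C10H20O2S4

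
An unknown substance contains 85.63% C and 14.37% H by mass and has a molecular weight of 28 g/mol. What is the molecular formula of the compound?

Assume 100 g: 85.63 g C, 14.37 g H.
Moles — C: 85.63 / 12.01 = 7.13 mol; H: 14.37 / 1.008 = 14.26 mol
Divide by the smallest (7.13 mol C): C 1.000, H 1.999
Ratio ≈ 1:2, so the empirical formula is CH2
Empirical-formula mass = 14.03 g/mol
n = 28 / 14.03 = 2.00 ≈ 2
Molecular formula = (CH2)×2 = C2H4

C2H4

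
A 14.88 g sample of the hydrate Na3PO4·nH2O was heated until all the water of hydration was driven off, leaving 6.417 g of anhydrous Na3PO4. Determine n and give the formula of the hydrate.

Mass of water lost = 14.88 − 6.417 = 8.463 g → 8.463 / 18.02 = 0.4696 mol H2O
Molar mass of Na3PO4 = 163.94 g/mol → mol Na3PO4 = 6.417 / 163.94 = 0.03914
n = 0.4696 / 0.03914 = 12.00 ≈ 12 → Na3PO4·12H2O

Na3PO4·12H2O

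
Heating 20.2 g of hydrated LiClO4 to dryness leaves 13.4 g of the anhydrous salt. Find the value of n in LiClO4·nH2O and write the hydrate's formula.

Mass of water lost = 20.2 − 13.4 = 6.8 g → 6.8 / 18.02 = 0.3774 mol H2O
Molar mass of LiClO4 = 106.39 g/mol → mol LiClO4 = 13.4 / 106.39 = 0.126
n = 0.3774 / 0.126 = 3.00 ≈ 3 → LiClO4·3H2O

LiClO4·3H2O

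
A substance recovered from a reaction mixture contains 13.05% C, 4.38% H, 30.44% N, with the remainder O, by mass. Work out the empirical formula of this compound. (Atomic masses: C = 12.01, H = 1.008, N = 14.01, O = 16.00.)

Assume 100 g: 13.05 g C, 4.38 g H, 30.44 g N, 52.13 g O.
n(C) = 13.05/12.01 = 1.087, n(H) = 4.38/1.008 = 4.345, n(N) = 30.44/14.01 = 2.173, n(O) = 52.13/16.00 = 3.258
Divide by the smallest (1.087 mol C): C 1.000, H 3.999, N 2.000, O 2.998
≈ 1:4:2:3 → CH4N2O3

CH4N2O3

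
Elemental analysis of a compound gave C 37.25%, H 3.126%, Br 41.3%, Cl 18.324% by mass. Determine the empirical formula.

Assume 100 g: 37.25 g C, 3.126 g H, 41.3 g Br, 18.324 g Cl.
C: 37.25 g ÷ 12.01 g/mol = 3.102 mol
H: 3.126 g ÷ 1.008 g/mol = 3.101 mol
Br: 41.3 g ÷ 79.90 g/mol = 0.5169 mol
Cl: 18.324 g ÷ 35.45 g/mol = 0.5169 mol
Smallest is Br at 0.5169 mol; normalising gives C 6.000, H 6.000, Br 1.000, Cl 1.000
Ratio ≈ 6:6:1:1, so the empirical formula is C6H6BrCl

C6H6BrCl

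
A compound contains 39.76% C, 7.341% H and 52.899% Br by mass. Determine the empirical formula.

Assume 100 g: 39.76 g C, 7.341 g H, 52.899 g Br.
Moles — C: 39.76 / 12.01 = 3.311 mol; H: 7.341 / 1.008 = 7.283 mol; Br: 52.899 / 79.90 = 0.6621 mol
Divide by the smallest (0.6621 mol Br): C 5.000, H 11.000, Br 1.000
≈ 5:11:1 → C5H11Br

C5H11Br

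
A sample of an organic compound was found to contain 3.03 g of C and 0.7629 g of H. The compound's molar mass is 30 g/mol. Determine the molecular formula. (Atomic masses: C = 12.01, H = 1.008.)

Moles — C: 3.03 / 12.01 = 0.2523 mol; H: 0.7629 / 1.008 = 0.7568 mol
Smallest is C at 0.2523 mol; normalising gives C 1.000, H 3.000
→ CH3
Empirical-formula mass = 15.03 g/mol
n = 30 / 15.03 = 2.00 ≈ 2
Molecular formula = (CH3)×2 = C2H6

C2H6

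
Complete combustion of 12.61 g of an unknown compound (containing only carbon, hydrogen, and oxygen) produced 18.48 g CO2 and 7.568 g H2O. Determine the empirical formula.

mol C = 18.48 / 44.01 = 0.4199; mass C = 0.4199 × 12.01 = 5.043 g
mol H = 2 × (7.568 / 18.02) = 0.8400; mass H = 0.8400 × 1.008 = 0.8467 g
mass O = 12.61 − (5.890) = 6.720 g → mol O = 0.4200
Divide by the smallest (0.4199 mol C): C 1.000, H 2.000, O 1.000
Ratio ≈ 1:2:1, so the empirical formula is CH2O

CH2O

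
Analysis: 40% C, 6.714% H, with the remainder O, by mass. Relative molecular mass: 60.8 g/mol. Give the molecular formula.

Assume 100 g: 40 g C, 6.714 g H, 53.286 g O.
C: 40 g ÷ 12.01 g/mol = 3.331 mol
H: 6.714 g ÷ 1.008 g/mol = 6.661 mol
O: 53.286 g ÷ 16.00 g/mol = 3.33 mol
Smallest is O at 3.33 mol; normalising gives C 1.000, H 2.000, O 1.000
→ CH2O
Empirical-formula mass = 30.03 g/mol
n = 60.8 / 30.03 = 2.02 ≈ 2
Molecular formula = (CH2O)×2 = C2H4O2

C2H4O2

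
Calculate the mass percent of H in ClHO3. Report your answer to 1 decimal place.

1.2%

Molar mass = 1(35.45) + 1(1.008) + 3(16.00) = 84.458 g/mol
Mass of H per mole = 1 × 1.008 = 1.008 g
% H = 1.008 / 84.458 × 100 = 1.2%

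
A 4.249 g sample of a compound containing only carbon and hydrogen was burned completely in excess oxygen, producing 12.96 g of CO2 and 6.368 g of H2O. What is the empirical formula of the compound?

C5H12

mol C = 12.96 / 44.01 = 0.2945; mass C = 0.2945 × 12.01 = 3.537 g
mol H = 2 × (6.368 / 18.02) = 0.7068; mass H = 0.7068 × 1.008 = 0.7124 g
Smallest is C at 0.2945 mol; normalising gives C 1.000, H 2.400
×5: C 5.00, H 12.00 → C5H12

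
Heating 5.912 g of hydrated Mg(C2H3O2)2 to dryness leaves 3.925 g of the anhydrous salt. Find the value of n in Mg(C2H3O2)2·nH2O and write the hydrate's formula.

Mg(C2H3O2)2·4H2O

Mass of water lost = 5.912 − 3.925 = 1.987 g → 1.987 / 18.02 = 0.1103 mol H2O
Molar mass of Mg(C2H3O2)2 = 142.40 g/mol → mol Mg(C2H3O2)2 = 3.925 / 142.40 = 0.02756
n = 0.1103 / 0.02756 = 4.00 ≈ 4 → Mg(C2H3O2)2·4H2O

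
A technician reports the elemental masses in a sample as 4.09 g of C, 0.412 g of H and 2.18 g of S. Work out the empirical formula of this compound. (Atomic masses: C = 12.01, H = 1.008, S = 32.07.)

C5H6S

C: 4.09 g ÷ 12.01 g/mol = 0.3405 mol
H: 0.412 g ÷ 1.008 g/mol = 0.4087 mol
S: 2.18 g ÷ 32.07 g/mol = 0.06798 mol
Smallest is S at 0.06798 mol; normalising gives C 5.010, H 6.013, S 1.000
→ C5H6S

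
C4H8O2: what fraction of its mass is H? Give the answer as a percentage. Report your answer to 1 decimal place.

9.2%

Molar mass = 4(12.01) + 8(1.008) + 2(16.00) = 88.104 g/mol
Mass of H per mole = 8 × 1.008 = 8.064 g
% H = 8.064 / 88.104 × 100 = 9.2%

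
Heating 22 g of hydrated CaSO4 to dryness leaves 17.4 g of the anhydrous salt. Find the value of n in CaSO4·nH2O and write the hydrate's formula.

CaSO4·2H2O

Mass of water lost = 22 − 17.4 = 4.6 g → 4.6 / 18.02 = 0.2553 mol H2O
Molar mass of CaSO4 = 136.15 g/mol → mol CaSO4 = 17.4 / 136.15 = 0.1278
n = 0.2553 / 0.1278 = 2.00 ≈ 2 → CaSO4·2H2O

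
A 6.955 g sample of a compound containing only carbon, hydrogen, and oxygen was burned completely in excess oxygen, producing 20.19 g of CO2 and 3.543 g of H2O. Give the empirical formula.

mol C = 20.19 / 44.01 = 0.4588; mass C = 0.4588 × 12.01 = 5.510 g
mol H = 2 × (3.543 / 18.02) = 0.3932; mass H = 0.3932 × 1.008 = 0.3964 g
mass O = 6.955 − (5.906) = 1.049 g → mol O = 0.06556
Divide by the smallest (0.06556 mol O): C 6.998, H 5.998, O 1.000
→ C7H6O

C7H6O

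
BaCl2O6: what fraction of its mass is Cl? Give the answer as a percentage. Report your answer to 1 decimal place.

Molar mass = 1(137.33) + 2(35.45) + 6(16.00) = 304.230 g/mol
Mass of Cl per mole = 2 × 35.45 = 70.900 g
% Cl = 70.900 / 304.230 × 100 = 23.3%

23.3%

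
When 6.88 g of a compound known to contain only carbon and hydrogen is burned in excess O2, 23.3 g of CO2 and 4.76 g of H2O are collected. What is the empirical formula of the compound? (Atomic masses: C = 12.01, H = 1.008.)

CH

mol C = 23.3 / 44.01 = 0.5294; mass C = 0.5294 × 12.01 = 6.358 g
mol H = 2 × (4.76 / 18.02) = 0.5283; mass H = 0.5283 × 1.008 = 0.5325 g
Ratios (÷ 0.5283): C 1.002, H 1.000
→ CH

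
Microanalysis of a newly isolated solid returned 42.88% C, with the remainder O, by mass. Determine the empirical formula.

Assume 100 g: 42.88 g C, 57.12 g O.
C: 42.88 g ÷ 12.01 g/mol = 3.57 mol
O: 57.12 g ÷ 16.00 g/mol = 3.57 mol
Smallest is O at 3.57 mol; normalising gives C 1.000, O 1.000
→ CO

CO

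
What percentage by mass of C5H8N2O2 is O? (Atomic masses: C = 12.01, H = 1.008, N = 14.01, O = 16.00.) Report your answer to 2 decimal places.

24.97%

Molar mass = 5(12.01) + 8(1.008) + 2(14.01) + 2(16.00) = 128.134 g/mol
Mass of O per mole = 2 × 16.00 = 32.000 g
% O = 32.000 / 128.134 × 100 = 24.97%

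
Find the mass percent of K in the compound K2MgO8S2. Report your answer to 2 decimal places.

Molar mass = 2(39.10) + 1(24.31) + 8(16.00) + 2(32.07) = 294.650 g/mol
Mass of K per mole = 2 × 39.10 = 78.200 g
% K = 78.200 / 294.650 × 100 = 26.54%

26.54%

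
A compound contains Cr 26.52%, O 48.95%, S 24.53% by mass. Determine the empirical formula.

Assume 100 g: 26.52 g Cr, 48.95 g O, 24.53 g S.
Moles — Cr: 26.52 / 52.00 = 0.51 mol; O: 48.95 / 16.00 = 3.059 mol; S: 24.53 / 32.07 = 0.7649 mol
Divide by the smallest (0.51 mol Cr): Cr 1.000, O 5.999, S 1.500
Multiply by 2: Cr 2.00, O 12.00, S 3.00 → Cr2O12S3

Cr2O12S3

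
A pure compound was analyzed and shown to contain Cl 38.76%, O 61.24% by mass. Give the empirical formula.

Assume 100 g: 38.76 g Cl, 61.24 g O.
Moles — Cl: 38.76 / 35.45 = 1.093 mol; O: 61.24 / 16.00 = 3.828 mol
Divide by the smallest (1.093 mol Cl): Cl 1.000, O 3.501
Multiply by 2: Cl 2.00, O 7.00 → Cl2O7

Cl2O7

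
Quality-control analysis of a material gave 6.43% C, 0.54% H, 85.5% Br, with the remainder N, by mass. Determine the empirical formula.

CHBr2N

Assume 100 g: 6.43 g C, 0.54 g H, 85.5 g Br, 7.53 g N.
C: 6.43 g ÷ 12.01 g/mol = 0.5354 mol
H: 0.54 g ÷ 1.008 g/mol = 0.5357 mol
Br: 85.5 g ÷ 79.90 g/mol = 1.07 mol
N: 7.53 g ÷ 14.01 g/mol = 0.5375 mol
Ratios (÷ 0.5354): C 1.000, H 1.001, Br 1.999, N 1.004
≈ 1:1:2:1 → CHBr2N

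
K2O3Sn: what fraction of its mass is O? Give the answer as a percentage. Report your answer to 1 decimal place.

19.6%

Molar mass = 2(39.10) + 3(16.00) + 1(118.71) = 244.910 g/mol
Mass of O per mole = 3 × 16.00 = 48.000 g
% O = 48.000 / 244.910 × 100 = 19.6%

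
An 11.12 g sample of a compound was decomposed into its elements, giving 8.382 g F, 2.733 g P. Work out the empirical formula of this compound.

F5P

F: 8.382 g ÷ 19.00 g/mol = 0.4412 mol
P: 2.733 g ÷ 30.97 g/mol = 0.08825 mol
Ratios (÷ 0.08825): F 4.999, P 1.000
Ratio ≈ 5:1, so the empirical formula is F5P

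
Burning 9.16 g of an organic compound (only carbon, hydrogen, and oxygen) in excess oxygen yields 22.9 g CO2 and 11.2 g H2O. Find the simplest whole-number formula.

C5H12O

mol C = 22.9 / 44.01 = 0.5203; mass C = 0.5203 × 12.01 = 6.249 g
mol H = 2 × (11.2 / 18.02) = 1.243; mass H = 1.243 × 1.008 = 1.253 g
mass O = 9.16 − (7.502) = 1.658 g → mol O = 0.1036
Divide by the smallest (0.1036 mol O): C 5.022, H 11.998, O 1.000
≈ 5:12:1 → C5H12O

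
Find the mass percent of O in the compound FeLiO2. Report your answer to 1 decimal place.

Molar mass = 1(55.85) + 1(6.94) + 2(16.00) = 94.790 g/mol
Mass of O per mole = 2 × 16.00 = 32.000 g
% O = 32.000 / 94.790 × 100 = 33.8%

33.8%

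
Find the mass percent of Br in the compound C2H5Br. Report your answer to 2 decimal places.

73.33%

Molar mass = 2(12.01) + 5(1.008) + 1(79.90) = 108.960 g/mol
Mass of Br per mole = 1 × 79.90 = 79.900 g
% Br = 79.900 / 108.960 × 100 = 73.33%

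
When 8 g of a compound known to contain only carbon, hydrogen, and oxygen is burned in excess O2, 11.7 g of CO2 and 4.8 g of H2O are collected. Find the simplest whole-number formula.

CH2O

mol C = 11.7 / 44.01 = 0.2658; mass C = 0.2658 × 12.01 = 3.193 g
mol H = 2 × (4.8 / 18.02) = 0.5327; mass H = 0.5327 × 1.008 = 0.5370 g
mass O = 8 − (3.730) = 4.270 g → mol O = 0.2669
Ratios (÷ 0.2658): C 1.000, H 2.004, O 1.004
≈ 1:2:1 → CH2O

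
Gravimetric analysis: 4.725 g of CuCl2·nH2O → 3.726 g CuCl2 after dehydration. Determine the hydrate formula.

Mass of water lost = 4.725 − 3.726 = 0.999 g → 0.999 / 18.02 = 0.05544 mol H2O
Molar mass of CuCl2 = 134.45 g/mol → mol CuCl2 = 3.726 / 134.45 = 0.02771
n = 0.05544 / 0.02771 = 2.00 ≈ 2 → CuCl2·2H2O

CuCl2·2H2O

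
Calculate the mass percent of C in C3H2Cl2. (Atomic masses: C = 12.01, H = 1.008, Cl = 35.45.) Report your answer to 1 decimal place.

33.1%

Molar mass = 3(12.01) + 2(1.008) + 2(35.45) = 108.946 g/mol
Mass of C per mole = 3 × 12.01 = 36.030 g
% C = 36.030 / 108.946 × 100 = 33.1%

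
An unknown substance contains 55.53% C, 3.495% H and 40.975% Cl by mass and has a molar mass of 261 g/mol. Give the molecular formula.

C12H9Cl3

Assume 100 g: 55.53 g C, 3.495 g H, 40.975 g Cl.
n(C) = 55.53/12.01 = 4.624, n(H) = 3.495/1.008 = 3.467, n(Cl) = 40.975/35.45 = 1.156
Ratios (÷ 1.156): C 4.000, H 3.000, Cl 1.000
→ C4H3Cl
Empirical-formula mass = 86.51 g/mol
n = 261 / 86.51 = 3.02 ≈ 3
Molecular formula = (C4H3Cl)×3 = C12H9Cl3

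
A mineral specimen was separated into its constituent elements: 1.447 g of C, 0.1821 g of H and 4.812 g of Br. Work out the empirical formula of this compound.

n(C) = 1.447/12.01 = 0.1205, n(H) = 0.1821/1.008 = 0.1807, n(Br) = 4.812/79.90 = 0.06023
Ratios (÷ 0.06023): C 2.001, H 3.000, Br 1.000
Ratio ≈ 2:3:1, so the empirical formula is C2H3Br

C2H3Br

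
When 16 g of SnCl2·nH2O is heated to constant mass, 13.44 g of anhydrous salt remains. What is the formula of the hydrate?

SnCl2·2H2O

Mass of water lost = 16 − 13.44 = 2.56 g → 2.56 / 18.02 = 0.1421 mol H2O
Molar mass of SnCl2 = 189.61 g/mol → mol SnCl2 = 13.44 / 189.61 = 0.07088
n = 0.1421 / 0.07088 = 2.00 ≈ 2 → SnCl2·2H2O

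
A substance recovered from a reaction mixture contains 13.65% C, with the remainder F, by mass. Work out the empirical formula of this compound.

Assume 100 g: 13.65 g C, 86.35 g F.
C: 13.65 g ÷ 12.01 g/mol = 1.137 mol
F: 86.35 g ÷ 19.00 g/mol = 4.545 mol
Ratios (÷ 1.137): C 1.000, F 3.999
→ CF4

CF4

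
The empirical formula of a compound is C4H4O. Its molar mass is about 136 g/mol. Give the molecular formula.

Empirical-formula mass = 68.07 g/mol
n = 136 / 68.07 = 2.00 ≈ 2
Molecular formula = (C4H4O)2 = C8H8O2

C8H8O2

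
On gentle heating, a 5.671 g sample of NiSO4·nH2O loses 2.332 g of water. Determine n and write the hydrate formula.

NiSO4·6H2O

Mass of anhydrous NiSO4 = 5.671 − 2.332 = 3.339 g
mol H2O = 2.332 / 18.02 = 0.1294
Molar mass of NiSO4 = 154.76 g/mol → mol NiSO4 = 3.339 / 154.76 = 0.02158
n = 0.1294 / 0.02158 = 6.00 ≈ 6 → NiSO4·6H2O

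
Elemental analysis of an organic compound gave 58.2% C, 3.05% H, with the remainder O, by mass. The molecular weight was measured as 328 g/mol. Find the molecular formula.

C16H10O8

Assume 100 g: 58.2 g C, 3.05 g H, 38.75 g O.
n(C) = 58.2/12.01 = 4.846, n(H) = 3.05/1.008 = 3.026, n(O) = 38.75/16.00 = 2.422
Divide by the smallest (2.422 mol O): C 2.001, H 1.249, O 1.000
Scaling by 4: C 8.00, H 5.00, O 4.00 → C8H5O4
Empirical-formula mass = 165.12 g/mol
n = 328 / 165.12 = 1.99 ≈ 2
Molecular formula = (C8H5O4)×2 = C16H10O8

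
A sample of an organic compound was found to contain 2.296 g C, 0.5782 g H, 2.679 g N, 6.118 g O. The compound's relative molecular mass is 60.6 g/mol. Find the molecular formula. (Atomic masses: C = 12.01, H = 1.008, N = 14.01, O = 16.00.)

C: 2.296 g ÷ 12.01 g/mol = 0.1912 mol
H: 0.5782 g ÷ 1.008 g/mol = 0.5736 mol
N: 2.679 g ÷ 14.01 g/mol = 0.1912 mol
O: 6.118 g ÷ 16.00 g/mol = 0.3824 mol
Smallest is C at 0.1912 mol; normalising gives C 1.000, H 3.000, N 1.000, O 2.000
Ratio ≈ 1:3:1:2, so the empirical formula is CH3NO2
Empirical-formula mass = 61.04 g/mol
n = 60.6 / 61.04 = 0.99 ≈ 1
Molecular formula = empirical formula = CH3NO2

CH3NO2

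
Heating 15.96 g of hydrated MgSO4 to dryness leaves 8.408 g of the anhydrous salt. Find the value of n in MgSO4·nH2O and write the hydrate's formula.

MgSO4·6H2O

Mass of water lost = 15.96 − 8.408 = 7.552 g → 7.552 / 18.02 = 0.4191 mol H2O
Molar mass of MgSO4 = 120.38 g/mol → mol MgSO4 = 8.408 / 120.38 = 0.06985
n = 0.4191 / 0.06985 = 6.00 ≈ 6 → MgSO4·6H2O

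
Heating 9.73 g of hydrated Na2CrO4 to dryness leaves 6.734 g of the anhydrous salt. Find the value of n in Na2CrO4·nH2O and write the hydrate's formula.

Na2CrO4·4H2O

Mass of water lost = 9.73 − 6.734 = 2.996 g → 2.996 / 18.02 = 0.1663 mol H2O
Molar mass of Na2CrO4 = 161.98 g/mol → mol Na2CrO4 = 6.734 / 161.98 = 0.04157
n = 0.1663 / 0.04157 = 4.00 ≈ 4 → Na2CrO4·4H2O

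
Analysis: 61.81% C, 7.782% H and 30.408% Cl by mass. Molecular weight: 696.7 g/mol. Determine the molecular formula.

C36H54Cl6

Assume 100 g: 61.81 g C, 7.782 g H, 30.408 g Cl.
Moles — C: 61.81 / 12.01 = 5.147 mol; H: 7.782 / 1.008 = 7.72 mol; Cl: 30.408 / 35.45 = 0.8578 mol
Smallest is Cl at 0.8578 mol; normalising gives C 6.000, H 9.000, Cl 1.000
≈ 6:9:1 → C6H9Cl
Empirical-formula mass = 116.58 g/mol
n = 696.7 / 116.58 = 5.98 ≈ 6
Molecular formula = (C6H9Cl)×6 = C36H54Cl6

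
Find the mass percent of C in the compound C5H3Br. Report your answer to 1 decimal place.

42.0%

Molar mass = 5(12.01) + 3(1.008) + 1(79.90) = 142.974 g/mol
Mass of C per mole = 5 × 12.01 = 60.050 g
% C = 60.050 / 142.974 × 100 = 42.0%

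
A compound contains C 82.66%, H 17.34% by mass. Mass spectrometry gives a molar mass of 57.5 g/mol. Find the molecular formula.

C4H10

Assume 100 g: 82.66 g C, 17.34 g H.
C: 82.66 g ÷ 12.01 g/mol = 6.883 mol
H: 17.34 g ÷ 1.008 g/mol = 17.2 mol
Smallest is C at 6.883 mol; normalising gives C 1.000, H 2.499
Multiply by 2: C 2.00, H 5.00 → C2H5
Empirical-formula mass = 29.06 g/mol
n = 57.5 / 29.06 = 1.98 ≈ 2
Molecular formula = (C2H5)×2 = C4H10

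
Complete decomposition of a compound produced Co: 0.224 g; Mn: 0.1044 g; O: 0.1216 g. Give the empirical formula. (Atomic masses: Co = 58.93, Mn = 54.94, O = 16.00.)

Co2MnO4

Moles — Co: 0.224 / 58.93 = 0.003801 mol; Mn: 0.1044 / 54.94 = 0.0019 mol; O: 0.1216 / 16.00 = 0.0076 mol
Ratios (÷ 0.0019): Co 2.000, Mn 1.000, O 3.999
≈ 2:1:4 → Co2MnO4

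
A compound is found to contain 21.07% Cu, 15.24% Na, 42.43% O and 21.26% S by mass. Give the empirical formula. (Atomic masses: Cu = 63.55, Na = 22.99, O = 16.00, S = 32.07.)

CuNa2O8S2

Assume 100 g: 21.07 g Cu, 15.24 g Na, 42.43 g O, 21.26 g S.
Cu: 21.07 g ÷ 63.55 g/mol = 0.3315 mol
Na: 15.24 g ÷ 22.99 g/mol = 0.6629 mol
O: 42.43 g ÷ 16.00 g/mol = 2.652 mol
S: 21.26 g ÷ 32.07 g/mol = 0.6629 mol
Divide by the smallest (0.3315 mol Cu): Cu 1.000, Na 1.999, O 7.998, S 1.999
Ratio ≈ 1:2:8:2, so the empirical formula is CuNa2O8S2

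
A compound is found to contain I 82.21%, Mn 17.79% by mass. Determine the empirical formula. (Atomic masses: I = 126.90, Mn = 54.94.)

Assume 100 g: 82.21 g I, 17.79 g Mn.
Moles — I: 82.21 / 126.90 = 0.6478 mol; Mn: 17.79 / 54.94 = 0.3238 mol
Divide by the smallest (0.3238 mol Mn): I 2.001, Mn 1.000
Ratio ≈ 2:1, so the empirical formula is I2Mn

I2Mn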